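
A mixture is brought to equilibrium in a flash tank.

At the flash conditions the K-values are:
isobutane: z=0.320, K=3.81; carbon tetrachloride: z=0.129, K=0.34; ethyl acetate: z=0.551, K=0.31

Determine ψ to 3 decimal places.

Rachford–Rice: g(ψ) = Σ zᵢ(Kᵢ−1)/(1+ψ(Kᵢ−1)) = 0.
Check two-phase: ΣzᵢKᵢ = 1.434 > 1 and Σzᵢ/Kᵢ = 2.241 > 1, so g(0) = 0.434 > 0 and g(1) = -1.241 < 0.
Iterate (Newton) starting at ψ = 0.4:
  ψ = 0.400: g = -0.2175, g' = -1.164 → ψ = 0.213
  ψ = 0.213: g = 0.0174, g' = -1.425 → ψ = 0.225
  ψ = 0.225: g = 0.0002, g' = -1.392 → ψ = 0.226
Converged at ψ = 0.226.

ψ = 0.226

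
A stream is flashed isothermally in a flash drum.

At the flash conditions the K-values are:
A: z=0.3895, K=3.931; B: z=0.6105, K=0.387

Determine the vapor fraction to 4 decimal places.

ψ = 0.4271

Let ψ = V/F and solve Σ zᵢ(Kᵢ−1)/(1+ψ(Kᵢ−1)) = 0.
Feasibility: ΣzᵢKᵢ = 1.7674, Σzᵢ/Kᵢ = 1.6766 — both > 1, two phases present.
Binary case is linear: z₁(K₁−1)(1+ψ(K₂−1)) + z₂(K₂−1)(1+ψ(K₁−1)) = 0
⇒ ψ = [z₁(K₁−1)+z₂(K₂−1)] / [−(K₁−1)(K₂−1)] = 0.76739/1.79670 = 0.4271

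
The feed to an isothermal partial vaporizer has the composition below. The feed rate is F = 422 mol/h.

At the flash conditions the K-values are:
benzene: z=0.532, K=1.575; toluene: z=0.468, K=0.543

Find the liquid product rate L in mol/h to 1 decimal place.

Material balance + equilibrium reduce to Σ zᵢ(Kᵢ−1)/(1+ψ(Kᵢ−1)) = 0.
Check two-phase: ΣzᵢKᵢ = 1.092 > 1 and Σzᵢ/Kᵢ = 1.200 > 1, so g(0) = 0.092 > 0 and g(1) = -0.200 < 0.
Binary case is linear: z₁(K₁−1)(1+ψ(K₂−1)) + z₂(K₂−1)(1+ψ(K₁−1)) = 0
⇒ ψ = [z₁(K₁−1)+z₂(K₂−1)] / [−(K₁−1)(K₂−1)] = 0.0920/0.2628 = 0.350
Then V = ψ·F = 0.3502·422 = 147.8 mol/h and L = F − V = 274.2 mol/h.

L = 274.2 mol/h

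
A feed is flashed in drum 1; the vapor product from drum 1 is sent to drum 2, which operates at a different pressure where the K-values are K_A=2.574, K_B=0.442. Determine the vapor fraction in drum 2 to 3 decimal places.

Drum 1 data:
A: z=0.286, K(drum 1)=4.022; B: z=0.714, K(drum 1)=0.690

Drum 1:
Material balance + equilibrium reduce to Σ zᵢ(Kᵢ−1)/(1+ψ₁(Kᵢ−1)) = 0.
Check two-phase: ΣzᵢKᵢ = 1.643 > 1 and Σzᵢ/Kᵢ = 1.106 > 1, so g(0) = 0.643 > 0 and g(1) = -0.106 < 0.
Newton–Raphson from ψ₁ = 0.5:
  ψ₁ = 0.500: g = 0.0823, g' = -0.510 → ψ₁ = 0.661
  ψ₁ = 0.661: g = 0.0099, g' = -0.399 → ψ₁ = 0.686
Converged at ψ₁ = 0.686.
Drum-1 compositions:
  A: x = 0.093, y = 0.374
  B: x = 0.907, y = 0.626
Drum-2 feed = drum-1 vapor: z₂ = (0.3742, 0.6258).
Drum 2:
Binary case is linear: z₁(K₁−1)(1+ψ₂(K₂−1)) + z₂(K₂−1)(1+ψ₂(K₁−1)) = 0
⇒ ψ₂ = [z₁(K₁−1)+z₂(K₂−1)] / [−(K₁−1)(K₂−1)] = 0.2398/0.8783 = 0.273
  A: x = 0.262, y = 0.674
  B: x = 0.738, y = 0.326

V/F (drum 2) = 0.273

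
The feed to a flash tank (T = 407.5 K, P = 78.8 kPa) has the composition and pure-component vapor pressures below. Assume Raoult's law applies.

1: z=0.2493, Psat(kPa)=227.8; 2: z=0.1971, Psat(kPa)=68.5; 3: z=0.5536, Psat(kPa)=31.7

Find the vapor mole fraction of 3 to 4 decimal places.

Raoult's law: Kᵢ = Pᵢˢᵃᵗ/P = Pᵢˢᵃᵗ/78.8.
  K_1 = 227.8/78.8 = 2.890863, K_2 = 68.5/78.8 = 0.869289, K_3 = 31.7/78.8 = 0.402284
Rachford–Rice: g(V/F) = Σ zᵢ(Kᵢ−1)/(1+V/F(Kᵢ−1)) = 0.
Feasibility: ΣzᵢKᵢ = 1.1147, Σzᵢ/Kᵢ = 1.6891 — both > 1, two phases present.
Newton iteration, V/F⁰ = 0.5:
  V/F = 0.5000: g = -0.25720, g' = -0.6417 → V/F = 0.0992
  V/F = 0.0992: g = 0.01909, g' = -0.8590 → V/F = 0.1214
  V/F = 0.1214: g = 0.00041, g' = -0.8230 → V/F = 0.1219
Converged at V/F = 0.1219.
Compositions from xᵢ = zᵢ/(1+V/F(Kᵢ−1)), yᵢ = Kᵢxᵢ:
  1: x = 0.2026, y = 0.5857
  2: x = 0.2003, y = 0.1741
  3: x = 0.5971, y = 0.2402

y_3 = 0.2402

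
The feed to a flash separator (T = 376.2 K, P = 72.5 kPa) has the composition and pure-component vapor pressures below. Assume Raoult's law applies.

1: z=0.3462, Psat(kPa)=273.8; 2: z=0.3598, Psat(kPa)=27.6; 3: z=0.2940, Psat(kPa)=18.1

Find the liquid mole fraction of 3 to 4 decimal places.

Raoult's law: Kᵢ = Pᵢˢᵃᵗ/P = Pᵢˢᵃᵗ/72.5.
  K_1 = 273.8/72.5 = 3.776552, K_2 = 27.6/72.5 = 0.380690, K_3 = 18.1/72.5 = 0.249655
Let ψ = V/F and solve Σ zᵢ(Kᵢ−1)/(1+ψ(Kᵢ−1)) = 0.
g(0) = ΣzᵢKᵢ − 1 = 0.5178 and g(1) = 1 − Σzᵢ/Kᵢ = -1.2144, so a root lies in (0, 1).
Iterate (Newton) starting at ψ = 0.6:
  ψ = 0.6000: g = -0.39527, g' = -1.2726 → ψ = 0.2894
  ψ = 0.2894: g = -0.02030, g' = -1.2955 → ψ = 0.2737
  ψ = 0.2737: g = 0.00022, g' = -1.3238 → ψ = 0.2739
Converged at ψ = 0.2739.
Compositions from xᵢ = zᵢ/(1+ψ(Kᵢ−1)), yᵢ = Kᵢxᵢ:
  1: x = 0.1967, y = 0.7427
  2: x = 0.4333, y = 0.1650
  3: x = 0.3701, y = 0.0924

x_3 = 0.3701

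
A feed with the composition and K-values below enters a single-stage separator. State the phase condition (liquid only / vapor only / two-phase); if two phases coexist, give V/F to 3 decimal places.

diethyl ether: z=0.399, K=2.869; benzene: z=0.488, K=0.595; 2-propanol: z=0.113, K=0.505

two-phase, V/F = 0.622

ΣzᵢKᵢ = 1.492; Σzᵢ/Kᵢ = 1.183.
Both exceed 1, so a two-phase solution exists.
Let ψ = V/F and solve Σ zᵢ(Kᵢ−1)/(1+ψ(Kᵢ−1)) = 0.
Newton iteration, ψ⁰ = 0.65:
  ψ = 0.650: g = -0.0140, g' = -0.492 → ψ = 0.621
  ψ = 0.621: g = 0.0001, g' = -0.499 → ψ = 0.622
Converged at ψ = 0.622.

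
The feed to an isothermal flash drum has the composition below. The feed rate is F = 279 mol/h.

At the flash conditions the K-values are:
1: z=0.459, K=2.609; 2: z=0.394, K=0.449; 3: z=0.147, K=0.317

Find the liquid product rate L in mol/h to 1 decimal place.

L = 155.4 mol/h

Material balance + equilibrium reduce to Σ zᵢ(Kᵢ−1)/(1+β(Kᵢ−1)) = 0.
g(0) = ΣzᵢKᵢ − 1 = 0.421 and g(1) = 1 − Σzᵢ/Kᵢ = -0.517, so a root lies in (0, 1).
Iterate (Newton) starting at β = 0.5:
  β = 0.500: g = -0.0428, g' = -0.751 → β = 0.443
Converged at β = 0.443.
Then V = β·F = 0.4430·279 = 123.6 mol/h and L = F − V = 155.4 mol/h.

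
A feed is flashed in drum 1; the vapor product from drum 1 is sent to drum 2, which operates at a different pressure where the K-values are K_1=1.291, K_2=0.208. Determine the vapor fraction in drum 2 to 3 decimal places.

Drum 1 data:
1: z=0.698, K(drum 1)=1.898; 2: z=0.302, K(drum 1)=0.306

V/F (drum 2) = 0.452

Drum 1:
Let ψ₁ = V/F and solve Σ zᵢ(Kᵢ−1)/(1+ψ₁(Kᵢ−1)) = 0.
Feasibility: ΣzᵢKᵢ = 1.417, Σzᵢ/Kᵢ = 1.355 — both > 1, two phases present.
Binary case is linear: z₁(K₁−1)(1+ψ₁(K₂−1)) + z₂(K₂−1)(1+ψ₁(K₁−1)) = 0
⇒ ψ₁ = [z₁(K₁−1)+z₂(K₂−1)] / [−(K₁−1)(K₂−1)] = 0.4172/0.6232 = 0.669
Drum-1 compositions:
  1: x = 0.436, y = 0.827
  2: x = 0.564, y = 0.173
Drum-2 feed = drum-1 vapor: z₂ = (0.8274, 0.1726).
Drum 2:
Binary case is linear: z₁(K₁−1)(1+ψ₂(K₂−1)) + z₂(K₂−1)(1+ψ₂(K₁−1)) = 0
⇒ ψ₂ = [z₁(K₁−1)+z₂(K₂−1)] / [−(K₁−1)(K₂−1)] = 0.1041/0.2305 = 0.452
  1: x = 0.731, y = 0.944
  2: x = 0.269, y = 0.056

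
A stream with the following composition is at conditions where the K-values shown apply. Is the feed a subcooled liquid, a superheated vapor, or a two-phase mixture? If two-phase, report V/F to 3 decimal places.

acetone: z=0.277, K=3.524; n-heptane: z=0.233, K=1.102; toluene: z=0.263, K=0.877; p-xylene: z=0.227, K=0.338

two-phase, V/F = 0.629

ΣzᵢKᵢ = 1.540; Σzᵢ/Kᵢ = 1.262.
Both exceed 1, so a two-phase solution exists.
Let ψ = V/F and solve Σ zᵢ(Kᵢ−1)/(1+ψ(Kᵢ−1)) = 0.
Newton iteration, ψ⁰ = 0.5:
  ψ = 0.500: g = 0.0726, g' = -0.574 → ψ = 0.627
  ψ = 0.627: g = 0.0014, g' = -0.562 → ψ = 0.629
Converged at ψ = 0.629.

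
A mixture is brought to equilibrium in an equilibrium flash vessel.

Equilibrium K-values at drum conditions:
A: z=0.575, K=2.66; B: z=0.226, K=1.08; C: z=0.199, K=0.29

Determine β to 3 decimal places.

β = 0.908

Rachford–Rice: g(β) = Σ zᵢ(Kᵢ−1)/(1+β(Kᵢ−1)) = 0.
g(0) = ΣzᵢKᵢ − 1 = 0.831 and g(1) = 1 − Σzᵢ/Kᵢ = -0.112, so a root lies in (0, 1).
Iterate (Newton) starting at β = 0.5:
  β = 0.500: g = 0.3199, g' = -0.716 → β = 0.947
  β = 0.947: g = -0.0434, g' = -1.176 → β = 0.910
  β = 0.910: g = -0.0023, g' = -1.054 → β = 0.908
Converged at β = 0.908.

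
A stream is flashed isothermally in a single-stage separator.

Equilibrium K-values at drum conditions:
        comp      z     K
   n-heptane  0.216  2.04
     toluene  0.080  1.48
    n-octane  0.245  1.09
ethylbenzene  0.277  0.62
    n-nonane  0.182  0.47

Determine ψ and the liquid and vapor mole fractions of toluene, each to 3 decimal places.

ψ = 0.274, x_toluene = 0.071, y_toluene = 0.105

Rachford–Rice: g(ψ) = Σ zᵢ(Kᵢ−1)/(1+ψ(Kᵢ−1)) = 0.
Feasibility: ΣzᵢKᵢ = 1.083, Σzᵢ/Kᵢ = 1.219 — both > 1, two phases present.
Newton–Raphson from ψ = 0.32:
  ψ = 0.320: g = -0.0127, g' = -0.273 → ψ = 0.273
  ψ = 0.273: g = 0.0001, g' = -0.278 → ψ = 0.274
Converged at ψ = 0.274.
Compositions from xᵢ = zᵢ/(1+ψ(Kᵢ−1)), yᵢ = Kᵢxᵢ:
  n-heptane: x = 0.168, y = 0.343
  toluene: x = 0.071, y = 0.105
  n-octane: x = 0.239, y = 0.261
  ethylbenzene: x = 0.309, y = 0.192
  n-nonane: x = 0.213, y = 0.100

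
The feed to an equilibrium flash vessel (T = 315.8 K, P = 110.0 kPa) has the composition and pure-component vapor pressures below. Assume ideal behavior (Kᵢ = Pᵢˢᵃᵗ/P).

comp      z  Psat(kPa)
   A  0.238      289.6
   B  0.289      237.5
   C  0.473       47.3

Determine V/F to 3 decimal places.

V/F = 0.576

Raoult's law: Kᵢ = Pᵢˢᵃᵗ/P = Pᵢˢᵃᵗ/110.0.
  K_A = 289.6/110.0 = 2.63273, K_B = 237.5/110.0 = 2.15909, K_C = 47.3/110.0 = 0.43000
Rachford–Rice: g(V/F) = Σ zᵢ(Kᵢ−1)/(1+V/F(Kᵢ−1)) = 0.
g(0) = ΣzᵢKᵢ − 1 = 0.454 and g(1) = 1 − Σzᵢ/Kᵢ = -0.324, so a root lies in (0, 1).
Newton iteration, V/F⁰ = 0.5:
  V/F = 0.500: g = 0.0489, g' = -0.649 → V/F = 0.575
  V/F = 0.575: g = 0.0001, g' = -0.649 → V/F = 0.576
Converged at V/F = 0.576.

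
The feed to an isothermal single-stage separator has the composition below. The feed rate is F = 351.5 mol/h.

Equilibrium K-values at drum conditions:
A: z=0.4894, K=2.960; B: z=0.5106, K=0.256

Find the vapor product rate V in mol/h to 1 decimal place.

Rachford–Rice: g(ψ) = Σ zᵢ(Kᵢ−1)/(1+ψ(Kᵢ−1)) = 0.
Check two-phase: ΣzᵢKᵢ = 1.5793 > 1 and Σzᵢ/Kᵢ = 2.1599 > 1, so g(0) = 0.5793 > 0 and g(1) = -1.1599 < 0.
Binary case is linear: z₁(K₁−1)(1+ψ(K₂−1)) + z₂(K₂−1)(1+ψ(K₁−1)) = 0
⇒ ψ = [z₁(K₁−1)+z₂(K₂−1)] / [−(K₁−1)(K₂−1)] = 0.57934/1.45824 = 0.3973
Then V = ψ·F = 0.3973·351.5 = 139.6 mol/h and L = F − V = 211.9 mol/h.

V = 139.6 mol/h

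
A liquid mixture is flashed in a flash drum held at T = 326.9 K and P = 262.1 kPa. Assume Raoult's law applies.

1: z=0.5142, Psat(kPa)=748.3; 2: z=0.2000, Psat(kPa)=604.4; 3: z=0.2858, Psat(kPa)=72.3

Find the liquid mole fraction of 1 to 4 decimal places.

x_1 = 0.2046

Raoult's law: Kᵢ = Pᵢˢᵃᵗ/P = Pᵢˢᵃᵗ/262.1.
  K_1 = 748.3/262.1 = 2.855017, K_2 = 604.4/262.1 = 2.305990, K_3 = 72.3/262.1 = 0.275849
Rachford–Rice: g(V/F) = Σ zᵢ(Kᵢ−1)/(1+V/F(Kᵢ−1)) = 0.
Check two-phase: ΣzᵢKᵢ = 2.0081 > 1 and Σzᵢ/Kᵢ = 1.3029 > 1, so g(0) = 1.0081 > 0 and g(1) = -0.3029 < 0.
Iterate (Newton) starting at V/F = 0.58:
  V/F = 0.5800: g = 0.25127, g' = -0.9666 → V/F = 0.8400
  V/F = 0.8400: g = -0.03089, g' = -1.3246 → V/F = 0.8166
  V/F = 0.8166: g = -0.00081, g' = -1.2572 → V/F = 0.8160
Converged at V/F = 0.8160.
Compositions from xᵢ = zᵢ/(1+V/F(Kᵢ−1)), yᵢ = Kᵢxᵢ:
  1: x = 0.2046, y = 0.5840
  2: x = 0.0968, y = 0.2233
  3: x = 0.6986, y = 0.1927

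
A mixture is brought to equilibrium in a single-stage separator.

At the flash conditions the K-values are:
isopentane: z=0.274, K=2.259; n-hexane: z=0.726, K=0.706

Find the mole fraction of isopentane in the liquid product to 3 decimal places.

Binary case is linear: z₁(K₁−1)(1+ψ(K₂−1)) + z₂(K₂−1)(1+ψ(K₁−1)) = 0
⇒ ψ = [z₁(K₁−1)+z₂(K₂−1)] / [−(K₁−1)(K₂−1)] = 0.1315/0.3701 = 0.355
Compositions from xᵢ = zᵢ/(1+ψ(Kᵢ−1)), yᵢ = Kᵢxᵢ:
  isopentane: x = 0.189, y = 0.428
  n-hexane: x = 0.811, y = 0.572

x_isopentane = 0.189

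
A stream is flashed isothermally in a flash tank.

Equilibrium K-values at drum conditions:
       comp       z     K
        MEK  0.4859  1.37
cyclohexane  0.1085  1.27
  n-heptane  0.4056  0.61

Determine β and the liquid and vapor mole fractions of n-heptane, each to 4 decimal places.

β = 0.3694, x_n-heptane = 0.4739, y_n-heptane = 0.2891

Rachford–Rice: g(β) = Σ zᵢ(Kᵢ−1)/(1+β(Kᵢ−1)) = 0.
Check two-phase: ΣzᵢKᵢ = 1.0509 > 1 and Σzᵢ/Kᵢ = 1.1050 > 1, so g(0) = 0.0509 > 0 and g(1) = -0.1050 < 0.
Newton iteration, β⁰ = 0.67:
  β = 0.6700: g = -0.04526, g' = -0.1614 → β = 0.3896
  β = 0.3896: g = -0.00289, g' = -0.1431 → β = 0.3694
Converged at β = 0.3694.
Compositions from xᵢ = zᵢ/(1+β(Kᵢ−1)), yᵢ = Kᵢxᵢ:
  MEK: x = 0.4275, y = 0.5856
  cyclohexane: x = 0.0987, y = 0.1253
  n-heptane: x = 0.4739, y = 0.2891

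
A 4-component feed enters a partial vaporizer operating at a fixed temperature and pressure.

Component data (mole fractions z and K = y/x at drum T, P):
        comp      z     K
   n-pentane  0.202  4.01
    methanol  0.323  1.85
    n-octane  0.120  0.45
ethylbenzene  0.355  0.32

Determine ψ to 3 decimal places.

Iterate (Newton) starting at ψ = 0.56:
  ψ = 0.560: g = -0.0728, g' = -0.865 → ψ = 0.476
  ψ = 0.476: g = -0.0008, g' = -0.853 → ψ = 0.475
Converged at ψ = 0.475.

ψ = 0.475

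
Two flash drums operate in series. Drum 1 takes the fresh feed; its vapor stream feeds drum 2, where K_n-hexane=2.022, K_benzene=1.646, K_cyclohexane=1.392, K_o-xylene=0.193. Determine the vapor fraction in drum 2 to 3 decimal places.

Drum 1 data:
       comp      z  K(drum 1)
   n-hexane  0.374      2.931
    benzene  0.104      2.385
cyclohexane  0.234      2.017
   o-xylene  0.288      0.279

Drum 1:
Material balance + equilibrium reduce to Σ zᵢ(Kᵢ−1)/(1+ψ₁(Kᵢ−1)) = 0.
Feasibility: ΣzᵢKᵢ = 1.897, Σzᵢ/Kᵢ = 1.319 — both > 1, two phases present.
Newton–Raphson from ψ₁ = 0.5:
  ψ₁ = 0.500: g = 0.2856, g' = -0.903 → ψ₁ = 0.816
  ψ₁ = 0.816: g = -0.0267, g' = -1.211 → ψ₁ = 0.794
Converged at ψ₁ = 0.794.
Drum-1 compositions:
  n-hexane: x = 0.148, y = 0.433
  benzene: x = 0.050, y = 0.118
  cyclohexane: x = 0.129, y = 0.261
  o-xylene: x = 0.673, y = 0.188
Drum-2 feed = drum-1 vapor: z₂ = (0.4328, 0.1182, 0.2612, 0.1879).
Drum 2:
Rachford–Rice: g(ψ₂) = Σ zᵢ(Kᵢ−1)/(1+ψ₂(Kᵢ−1)) = 0.
Feasibility: ΣzᵢKᵢ = 1.469, Σzᵢ/Kᵢ = 1.447 — both > 1, two phases present.
Iterate (Newton) starting at ψ₂ = 0.5:
  ψ₂ = 0.500: g = 0.1819, g' = -0.598 → ψ₂ = 0.804
  ψ₂ = 0.804: g = -0.0610, g' = -1.173 → ψ₂ = 0.752
  ψ₂ = 0.752: g = -0.0052, g' = -0.983 → ψ₂ = 0.747
Converged at ψ₂ = 0.747.
  n-hexane: x = 0.245, y = 0.496
  benzene: x = 0.080, y = 0.131
  cyclohexane: x = 0.202, y = 0.281
  o-xylene: x = 0.473, y = 0.091

V/F (drum 2) = 0.747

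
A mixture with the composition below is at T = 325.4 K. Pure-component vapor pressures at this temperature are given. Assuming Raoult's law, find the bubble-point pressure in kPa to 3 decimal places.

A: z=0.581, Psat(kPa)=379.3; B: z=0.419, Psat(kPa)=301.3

At the bubble point ψ → 0, so ΣzᵢKᵢ = 1 with Kᵢ = Pᵢˢᵃᵗ/P ⇒ P = ΣzᵢPᵢˢᵃᵗ.
P = 0.581·379.3 + 0.419·301.3 = 346.618 kPa

Pbub = 346.618 kPa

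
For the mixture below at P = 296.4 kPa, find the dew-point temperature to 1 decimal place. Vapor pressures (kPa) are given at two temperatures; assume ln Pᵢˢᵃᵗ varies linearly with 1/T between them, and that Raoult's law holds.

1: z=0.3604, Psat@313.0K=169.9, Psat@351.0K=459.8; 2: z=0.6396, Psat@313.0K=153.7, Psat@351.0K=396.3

T = 336.5 K

Dew-point temperature: Σzᵢ·P/Pᵢˢᵃᵗ(T) = 1. Interpolate ln Pᵢˢᵃᵗ = aᵢ + bᵢ/T.
  T = 313.0 K: ΣzᵢP/Pᵢˢᵃᵗ = 1.8622
  T = 351.0 K: ΣzᵢP/Pᵢˢᵃᵗ = 0.7107
  T = 332.0 K: ΣzᵢP/Pᵢˢᵃᵗ = 1.1191
  T = 341.5 K: ΣzᵢP/Pᵢˢᵃᵗ = 0.8862
  T = 336.8 K: ΣzᵢP/Pᵢˢᵃᵗ = 0.9930
  T = 334.4 K: ΣzᵢP/Pᵢˢᵃᵗ = 1.0537
Interpolating between 334.4 K and 336.8 K gives T ≈ 336.5 K.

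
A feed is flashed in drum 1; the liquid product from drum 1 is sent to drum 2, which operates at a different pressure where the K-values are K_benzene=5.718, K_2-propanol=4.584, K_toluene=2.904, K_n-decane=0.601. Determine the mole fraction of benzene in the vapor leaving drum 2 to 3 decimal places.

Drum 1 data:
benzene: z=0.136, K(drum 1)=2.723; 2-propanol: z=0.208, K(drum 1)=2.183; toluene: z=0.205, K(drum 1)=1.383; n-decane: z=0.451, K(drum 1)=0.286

Drum 1:
Let ψ₁ = V/F and solve Σ zᵢ(Kᵢ−1)/(1+ψ₁(Kᵢ−1)) = 0.
Feasibility: ΣzᵢKᵢ = 1.237, Σzᵢ/Kᵢ = 1.870 — both > 1, two phases present.
Newton iteration, ψ₁⁰ = 0.5:
  ψ₁ = 0.500: g = -0.1544, g' = -0.809 → ψ₁ = 0.309
  ψ₁ = 0.309: g = -0.0099, g' = -0.731 → ψ₁ = 0.296
Converged at ψ₁ = 0.296.
Drum-1 compositions:
  benzene: x = 0.090, y = 0.245
  2-propanol: x = 0.154, y = 0.336
  toluene: x = 0.184, y = 0.255
  n-decane: x = 0.572, y = 0.163
Drum-2 feed = drum-1 liquid: z₂ = (0.0901, 0.1541, 0.1842, 0.5716).
Drum 2:
Rachford–Rice: g(ψ₂) = Σ zᵢ(Kᵢ−1)/(1+ψ₂(Kᵢ−1)) = 0.
Check two-phase: ΣzᵢKᵢ = 2.100 > 1 and Σzᵢ/Kᵢ = 1.064 > 1, so g(0) = 1.100 > 0 and g(1) = -0.064 < 0.
Newton–Raphson from ψ₂ = 0.5:
  ψ₂ = 0.500: g = 0.2191, g' = -0.749 → ψ₂ = 0.793
  ψ₂ = 0.793: g = 0.0397, g' = -0.524 → ψ₂ = 0.868
  ψ₂ = 0.868: g = 0.0009, g' = -0.502 → ψ₂ = 0.870
Converged at ψ₂ = 0.870.
  benzene: x = 0.018, y = 0.101
  2-propanol: x = 0.037, y = 0.172
  toluene: x = 0.069, y = 0.201
  n-decane: x = 0.876, y = 0.526

y_benzene (drum 2) = 0.101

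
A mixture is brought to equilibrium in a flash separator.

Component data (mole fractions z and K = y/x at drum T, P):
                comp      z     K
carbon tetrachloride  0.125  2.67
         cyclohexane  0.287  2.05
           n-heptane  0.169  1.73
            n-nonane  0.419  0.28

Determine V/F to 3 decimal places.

Newton–Raphson from V/F = 0.5:
  V/F = 0.500: g = -0.0696, g' = -0.818 → V/F = 0.415
  V/F = 0.415: g = -0.0023, g' = -0.770 → V/F = 0.412
Converged at V/F = 0.412.

V/F = 0.412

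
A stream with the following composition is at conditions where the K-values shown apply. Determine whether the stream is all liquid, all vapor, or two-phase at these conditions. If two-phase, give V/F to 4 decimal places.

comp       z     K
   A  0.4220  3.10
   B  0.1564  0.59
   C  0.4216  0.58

two-phase, V/F = 0.7360

ΣzᵢKᵢ = 1.6450; Σzᵢ/Kᵢ = 1.1281.
Both exceed 1, so a two-phase solution exists.
Let ψ = V/F and solve Σ zᵢ(Kᵢ−1)/(1+ψ(Kᵢ−1)) = 0.
Iterate (Newton) starting at ψ = 0.61:
  ψ = 0.6100: g = 0.06494, g' = -0.5389 → ψ = 0.7305
  ψ = 0.7305: g = 0.00272, g' = -0.4982 → ψ = 0.7360
Converged at ψ = 0.7360.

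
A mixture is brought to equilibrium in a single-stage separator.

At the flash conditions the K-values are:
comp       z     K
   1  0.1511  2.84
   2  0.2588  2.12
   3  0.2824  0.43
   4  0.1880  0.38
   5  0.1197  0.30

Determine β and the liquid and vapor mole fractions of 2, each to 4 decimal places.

Rachford–Rice: g(β) = Σ zᵢ(Kᵢ−1)/(1+β(Kᵢ−1)) = 0.
Feasibility: ΣzᵢKᵢ = 1.2066, Σzᵢ/Kᵢ = 1.7258 — both > 1, two phases present.
Iterate (Newton) starting at β = 0.5:
  β = 0.5000: g = -0.19236, g' = -0.7423 → β = 0.2408
  β = 0.2408: g = -0.00346, g' = -0.7550 → β = 0.2363
Converged at β = 0.2363.
Compositions from xᵢ = zᵢ/(1+β(Kᵢ−1)), yᵢ = Kᵢxᵢ:
  1: x = 0.1053, y = 0.2991
  2: x = 0.2046, y = 0.4338
  3: x = 0.3264, y = 0.1403
  4: x = 0.2203, y = 0.0837
  5: x = 0.1434, y = 0.0430

β = 0.2363, x_2 = 0.2046, y_2 = 0.4338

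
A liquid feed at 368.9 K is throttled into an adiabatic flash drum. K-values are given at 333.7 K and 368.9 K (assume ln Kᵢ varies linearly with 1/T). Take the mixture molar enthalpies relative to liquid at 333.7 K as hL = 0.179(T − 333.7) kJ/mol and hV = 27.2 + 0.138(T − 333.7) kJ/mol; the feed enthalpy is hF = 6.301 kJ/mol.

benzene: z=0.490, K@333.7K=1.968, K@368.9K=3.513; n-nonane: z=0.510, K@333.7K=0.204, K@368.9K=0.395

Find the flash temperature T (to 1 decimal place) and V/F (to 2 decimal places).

Adiabatic flash: solve Rachford–Rice at each trial T, then check hF = ψ·hV(T) + (1−ψ)·hL(T).
  T = 333.7 K: K = (1.968, 0.204), RR gives ψ = 0.089, H_out = 2.413 kJ/mol
  T = 368.9 K: K = (3.513, 0.395), RR gives ψ = 0.607, H_out = 21.934 kJ/mol
  T = 351.3 K: K = (2.668, 0.289), RR gives ψ = 0.383, H_out = 13.292 kJ/mol
  T = 342.5 K: K = (2.300, 0.244), RR gives ψ = 0.256, H_out = 8.438 kJ/mol
  T = 338.1 K: K = (2.130, 0.223), RR gives ψ = 0.179, H_out = 5.636 kJ/mol
  T = 340.3 K: K = (2.214, 0.233), RR gives ψ = 0.219, H_out = 7.079 kJ/mol
Linear interpolation between T = 338.1 (H_out = 5.636) and T = 340.3 (H_out = 7.079) on hF = 6.301 gives T ≈ 339.1 K, at which ψ = 0.20.

T = 339.1 K, V/F = 0.20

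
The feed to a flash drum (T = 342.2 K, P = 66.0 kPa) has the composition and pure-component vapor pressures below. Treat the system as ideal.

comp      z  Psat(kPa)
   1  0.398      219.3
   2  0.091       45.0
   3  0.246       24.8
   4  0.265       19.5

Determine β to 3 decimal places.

β = 0.382

Raoult's law: Kᵢ = Pᵢˢᵃᵗ/P = Pᵢˢᵃᵗ/66.0.
  K_1 = 219.3/66.0 = 3.32273, K_2 = 45.0/66.0 = 0.68182, K_3 = 24.8/66.0 = 0.37576, K_4 = 19.5/66.0 = 0.29545
Rachford–Rice: g(β) = Σ zᵢ(Kᵢ−1)/(1+β(Kᵢ−1)) = 0.
Check two-phase: ΣzᵢKᵢ = 1.555 > 1 and Σzᵢ/Kᵢ = 1.805 > 1, so g(0) = 0.555 > 0 and g(1) = -0.805 < 0.
Iterate (Newton) starting at β = 0.68:
  β = 0.680: g = -0.3038, g' = -1.112 → β = 0.407
  β = 0.407: g = -0.0255, g' = -1.011 → β = 0.382
Converged at β = 0.382.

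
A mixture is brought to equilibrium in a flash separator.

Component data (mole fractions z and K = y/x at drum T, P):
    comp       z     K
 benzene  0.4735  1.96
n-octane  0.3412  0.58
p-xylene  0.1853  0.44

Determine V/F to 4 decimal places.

Rachford–Rice: g(V/F) = Σ zᵢ(Kᵢ−1)/(1+V/F(Kᵢ−1)) = 0.
Feasibility: ΣzᵢKᵢ = 1.2075, Σzᵢ/Kᵢ = 1.2510 — both > 1, two phases present.
Newton–Raphson from V/F = 0.33:
  V/F = 0.3300: g = 0.05155, g' = -0.4202 → V/F = 0.4527
  V/F = 0.4527: g = 0.00091, g' = -0.4081 → V/F = 0.4549
Converged at V/F = 0.4549.

V/F = 0.4549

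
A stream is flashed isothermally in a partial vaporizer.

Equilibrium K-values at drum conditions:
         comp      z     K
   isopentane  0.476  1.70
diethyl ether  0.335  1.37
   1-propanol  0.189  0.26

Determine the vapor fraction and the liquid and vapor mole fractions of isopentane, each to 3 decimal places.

ψ = 0.752, x_isopentane = 0.312, y_isopentane = 0.530

Material balance + equilibrium reduce to Σ zᵢ(Kᵢ−1)/(1+ψ(Kᵢ−1)) = 0.
g(0) = ΣzᵢKᵢ − 1 = 0.317 and g(1) = 1 − Σzᵢ/Kᵢ = -0.251, so a root lies in (0, 1).
Iterate (Newton) starting at ψ = 0.5:
  ψ = 0.500: g = 0.1294, g' = -0.421 → ψ = 0.807
  ψ = 0.807: g = -0.0389, g' = -0.761 → ψ = 0.756
  ψ = 0.756: g = -0.0027, g' = -0.661 → ψ = 0.752
Converged at ψ = 0.752.
Compositions from xᵢ = zᵢ/(1+ψ(Kᵢ−1)), yᵢ = Kᵢxᵢ:
  isopentane: x = 0.312, y = 0.530
  diethyl ether: x = 0.262, y = 0.359
  1-propanol: x = 0.426, y = 0.111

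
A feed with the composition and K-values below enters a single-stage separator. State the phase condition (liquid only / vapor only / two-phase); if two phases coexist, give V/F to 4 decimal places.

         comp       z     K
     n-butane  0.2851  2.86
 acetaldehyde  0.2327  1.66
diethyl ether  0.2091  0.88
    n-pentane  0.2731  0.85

ΣzᵢKᵢ = 1.6178; Σzᵢ/Kᵢ = 0.7988.
Since Σzᵢ/Kᵢ < 1 the mixture is above its dew point — single vapor phase.

vapor only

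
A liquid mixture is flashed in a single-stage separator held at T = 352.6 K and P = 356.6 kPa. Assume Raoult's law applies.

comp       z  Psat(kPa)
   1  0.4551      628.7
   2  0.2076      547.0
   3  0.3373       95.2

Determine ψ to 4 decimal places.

Raoult's law: Kᵢ = Pᵢˢᵃᵗ/P = Pᵢˢᵃᵗ/356.6.
  K_1 = 628.7/356.6 = 1.763040, K_2 = 547.0/356.6 = 1.533932, K_3 = 95.2/356.6 = 0.266966
Newton iteration, ψ⁰ = 0.5:
  ψ = 0.5000: g = -0.05146, g' = -0.6273 → ψ = 0.4180
  ψ = 0.4180: g = -0.00256, g' = -0.5686 → ψ = 0.4135
Converged at ψ = 0.4135.

ψ = 0.4135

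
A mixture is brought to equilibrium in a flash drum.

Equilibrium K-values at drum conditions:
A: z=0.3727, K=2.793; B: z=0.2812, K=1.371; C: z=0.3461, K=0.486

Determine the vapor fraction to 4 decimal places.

Material balance + equilibrium reduce to Σ zᵢ(Kᵢ−1)/(1+ψ(Kᵢ−1)) = 0.
Check two-phase: ΣzᵢKᵢ = 1.5947 > 1 and Σzᵢ/Kᵢ = 1.0507 > 1, so g(0) = 0.5947 > 0 and g(1) = -0.0507 < 0.
Newton–Raphson from ψ = 0.37:
  ψ = 0.3700: g = 0.27380, g' = -0.6024 → ψ = 0.8245
  ψ = 0.8245: g = 0.04078, g' = -0.4932 → ψ = 0.9072
  ψ = 0.9072: g = -0.00086, g' = -0.5164 → ψ = 0.9055
Converged at ψ = 0.9055.

ψ = 0.9055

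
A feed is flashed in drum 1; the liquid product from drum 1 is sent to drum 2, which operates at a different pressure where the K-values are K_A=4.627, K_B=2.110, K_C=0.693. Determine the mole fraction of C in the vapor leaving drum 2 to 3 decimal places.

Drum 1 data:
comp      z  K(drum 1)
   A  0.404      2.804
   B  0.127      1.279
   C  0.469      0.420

Drum 1:
Rachford–Rice: g(ψ₁) = Σ zᵢ(Kᵢ−1)/(1+ψ₁(Kᵢ−1)) = 0.
g(0) = ΣzᵢKᵢ − 1 = 0.492 and g(1) = 1 − Σzᵢ/Kᵢ = -0.360, so a root lies in (0, 1).
Newton iteration, ψ₁⁰ = 0.37:
  ψ₁ = 0.370: g = 0.1228, g' = -0.737 → ψ₁ = 0.537
  ψ₁ = 0.537: g = 0.0061, g' = -0.679 → ψ₁ = 0.546
Converged at ψ₁ = 0.546.
Drum-1 compositions:
  A: x = 0.204, y = 0.571
  B: x = 0.110, y = 0.141
  C: x = 0.686, y = 0.288
Drum-2 feed = drum-1 liquid: z₂ = (0.2036, 0.1102, 0.6862).
Drum 2:
Material balance + equilibrium reduce to Σ zᵢ(Kᵢ−1)/(1+ψ₂(Kᵢ−1)) = 0.
Check two-phase: ΣzᵢKᵢ = 1.650 > 1 and Σzᵢ/Kᵢ = 1.086 > 1, so g(0) = 0.650 > 0 and g(1) = -0.086 < 0.
Newton iteration, ψ₂⁰ = 0.34:
  ψ₂ = 0.340: g = 0.1842, g' = -0.689 → ψ₂ = 0.607
  ψ₂ = 0.607: g = 0.0447, g' = -0.407 → ψ₂ = 0.717
  ψ₂ = 0.717: g = 0.0031, g' = -0.355 → ψ₂ = 0.726
Converged at ψ₂ = 0.726.
  A: x = 0.056, y = 0.259
  B: x = 0.061, y = 0.129
  C: x = 0.883, y = 0.612

y_C (drum 2) = 0.612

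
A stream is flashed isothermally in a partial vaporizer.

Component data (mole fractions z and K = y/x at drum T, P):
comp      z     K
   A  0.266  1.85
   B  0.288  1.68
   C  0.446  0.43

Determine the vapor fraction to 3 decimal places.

Rachford–Rice: g(ψ) = Σ zᵢ(Kᵢ−1)/(1+ψ(Kᵢ−1)) = 0.
Feasibility: ΣzᵢKᵢ = 1.168, Σzᵢ/Kᵢ = 1.352 — both > 1, two phases present.
Iterate (Newton) starting at ψ = 0.5:
  ψ = 0.500: g = -0.0507, g' = -0.452 → ψ = 0.388
  ψ = 0.388: g = -0.0013, g' = -0.431 → ψ = 0.385
Converged at ψ = 0.385.

ψ = 0.385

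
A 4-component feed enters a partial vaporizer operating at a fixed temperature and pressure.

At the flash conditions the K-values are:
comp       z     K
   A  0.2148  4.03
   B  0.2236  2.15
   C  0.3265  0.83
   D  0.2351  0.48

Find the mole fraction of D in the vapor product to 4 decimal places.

y_D = 0.2147

Material balance + equilibrium reduce to Σ zᵢ(Kᵢ−1)/(1+β(Kᵢ−1)) = 0.
g(0) = ΣzᵢKᵢ − 1 = 0.7302 and g(1) = 1 − Σzᵢ/Kᵢ = -0.0405, so a root lies in (0, 1).
Newton iteration, β⁰ = 0.61:
  β = 0.6100: g = 0.13866, g' = -0.4933 → β = 0.8911
  β = 0.8911: g = 0.00969, g' = -0.4500 → β = 0.9126
  β = 0.9126: g = -0.00003, g' = -0.4530 → β = 0.9125
Converged at β = 0.9125.
Compositions from xᵢ = zᵢ/(1+β(Kᵢ−1)), yᵢ = Kᵢxᵢ:
  A: x = 0.0571, y = 0.2299
  B: x = 0.1091, y = 0.2346
  C: x = 0.3864, y = 0.3208
  D: x = 0.4474, y = 0.2147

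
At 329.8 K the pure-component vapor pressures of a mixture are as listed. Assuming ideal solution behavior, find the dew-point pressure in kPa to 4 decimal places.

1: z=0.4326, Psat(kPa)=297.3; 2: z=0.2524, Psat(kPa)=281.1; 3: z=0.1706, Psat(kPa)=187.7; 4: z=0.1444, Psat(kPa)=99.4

At the dew point ψ → 1, so Σzᵢ/Kᵢ = 1 with Kᵢ = Pᵢˢᵃᵗ/P ⇒ 1/P = Σzᵢ/Pᵢˢᵃᵗ.
1/P = 0.4326/297.3 + 0.2524/281.1 + 0.1706/187.7 + 0.1444/99.4 = 0.0047146 ⇒ P = 212.1066 kPa

Pdew = 212.1066 kPa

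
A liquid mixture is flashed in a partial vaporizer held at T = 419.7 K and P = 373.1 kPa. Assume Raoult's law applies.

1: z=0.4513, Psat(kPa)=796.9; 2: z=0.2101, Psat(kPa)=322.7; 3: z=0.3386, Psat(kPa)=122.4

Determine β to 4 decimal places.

Raoult's law: Kᵢ = Pᵢˢᵃᵗ/P = Pᵢˢᵃᵗ/373.1.
  K_1 = 796.9/373.1 = 2.135889, K_2 = 322.7/373.1 = 0.864916, K_3 = 122.4/373.1 = 0.328062
Newton–Raphson from β = 0.3:
  β = 0.3000: g = 0.06780, g' = -0.5679 → β = 0.4194
  β = 0.4194: g = 0.00035, g' = -0.5678 → β = 0.4200
Converged at β = 0.4200.

β = 0.4200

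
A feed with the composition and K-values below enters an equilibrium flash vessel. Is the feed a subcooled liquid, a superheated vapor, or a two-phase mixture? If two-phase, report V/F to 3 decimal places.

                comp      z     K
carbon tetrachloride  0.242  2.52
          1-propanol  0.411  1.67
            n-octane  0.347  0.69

superheated vapor

ΣzᵢKᵢ = 1.536; Σzᵢ/Kᵢ = 0.845.
Since Σzᵢ/Kᵢ < 1 the mixture is above its dew point — single vapor phase.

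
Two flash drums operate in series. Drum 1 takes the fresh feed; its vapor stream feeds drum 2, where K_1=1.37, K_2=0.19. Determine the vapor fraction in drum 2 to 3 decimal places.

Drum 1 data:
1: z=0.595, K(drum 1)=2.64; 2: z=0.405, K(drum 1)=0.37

Drum 1:
Rachford–Rice: g(ψ₁) = Σ zᵢ(Kᵢ−1)/(1+ψ₁(Kᵢ−1)) = 0.
Check two-phase: ΣzᵢKᵢ = 1.721 > 1 and Σzᵢ/Kᵢ = 1.320 > 1, so g(0) = 0.721 > 0 and g(1) = -0.320 < 0.
Binary case is linear: z₁(K₁−1)(1+ψ₁(K₂−1)) + z₂(K₂−1)(1+ψ₁(K₁−1)) = 0
⇒ ψ₁ = [z₁(K₁−1)+z₂(K₂−1)] / [−(K₁−1)(K₂−1)] = 0.7207/1.0332 = 0.697
Drum-1 compositions:
  1: x = 0.278, y = 0.733
  2: x = 0.722, y = 0.267
Drum-2 feed = drum-1 vapor: z₂ = (0.7327, 0.2673).
Drum 2:
Material balance + equilibrium reduce to Σ zᵢ(Kᵢ−1)/(1+ψ₂(Kᵢ−1)) = 0.
Feasibility: ΣzᵢKᵢ = 1.055, Σzᵢ/Kᵢ = 1.942 — both > 1, two phases present.
Newton iteration, ψ₂⁰ = 0.5:
  ψ₂ = 0.500: g = -0.1351, g' = -0.567 → ψ₂ = 0.262
  ψ₂ = 0.262: g = -0.0276, g' = -0.366 → ψ₂ = 0.186
  ψ₂ = 0.186: g = -0.0014, g' = -0.331 → ψ₂ = 0.182
Converged at ψ₂ = 0.182.
  1: x = 0.686, y = 0.940
  2: x = 0.314, y = 0.060

V/F (drum 2) = 0.182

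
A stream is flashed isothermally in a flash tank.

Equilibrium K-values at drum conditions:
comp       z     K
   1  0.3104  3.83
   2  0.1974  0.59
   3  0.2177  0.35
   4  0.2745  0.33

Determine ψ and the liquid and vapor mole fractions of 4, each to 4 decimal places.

Material balance + equilibrium reduce to Σ zᵢ(Kᵢ−1)/(1+ψ(Kᵢ−1)) = 0.
Feasibility: ΣzᵢKᵢ = 1.4721, Σzᵢ/Kᵢ = 1.8694 — both > 1, two phases present.
Newton–Raphson from ψ = 0.5:
  ψ = 0.5000: g = -0.22426, g' = -0.9593 → ψ = 0.2662
  ψ = 0.2662: g = 0.01519, g' = -1.1675 → ψ = 0.2792
  ψ = 0.2792: g = 0.00017, g' = -1.1418 → ψ = 0.2794
Converged at ψ = 0.2794.
Compositions from xᵢ = zᵢ/(1+ψ(Kᵢ−1)), yᵢ = Kᵢxᵢ:
  1: x = 0.1733, y = 0.6639
  2: x = 0.2229, y = 0.1315
  3: x = 0.2660, y = 0.0931
  4: x = 0.3377, y = 0.1114

ψ = 0.2794, x_4 = 0.3377, y_4 = 0.1114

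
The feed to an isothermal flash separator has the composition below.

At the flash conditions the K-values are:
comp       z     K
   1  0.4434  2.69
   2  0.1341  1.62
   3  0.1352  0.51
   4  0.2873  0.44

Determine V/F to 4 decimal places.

V/F = 0.7582

Rachford–Rice: g(V/F) = Σ zᵢ(Kᵢ−1)/(1+V/F(Kᵢ−1)) = 0.
Check two-phase: ΣzᵢKᵢ = 1.6054 > 1 and Σzᵢ/Kᵢ = 1.1657 > 1, so g(0) = 0.6054 > 0 and g(1) = -0.1657 < 0.
Newton–Raphson from V/F = 0.5:
  V/F = 0.5000: g = 0.15842, g' = -0.6328 → V/F = 0.7503
  V/F = 0.7503: g = 0.00488, g' = -0.6194 → V/F = 0.7582
Converged at V/F = 0.7582.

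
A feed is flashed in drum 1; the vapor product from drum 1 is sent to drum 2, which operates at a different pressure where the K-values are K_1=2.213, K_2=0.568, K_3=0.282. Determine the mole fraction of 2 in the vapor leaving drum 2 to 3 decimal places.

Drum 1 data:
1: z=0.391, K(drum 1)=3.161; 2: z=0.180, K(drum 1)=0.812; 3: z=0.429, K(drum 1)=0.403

Drum 1:
Let ψ₁ = V/F and solve Σ zᵢ(Kᵢ−1)/(1+ψ₁(Kᵢ−1)) = 0.
Feasibility: ΣzᵢKᵢ = 1.555, Σzᵢ/Kᵢ = 1.410 — both > 1, two phases present.
Iterate (Newton) starting at ψ₁ = 0.49:
  ψ₁ = 0.490: g = 0.0111, g' = -0.744 → ψ₁ = 0.505
Converged at ψ₁ = 0.505.
Drum-1 compositions:
  1: x = 0.187, y = 0.591
  2: x = 0.199, y = 0.161
  3: x = 0.614, y = 0.248
Drum-2 feed = drum-1 vapor: z₂ = (0.5910, 0.1615, 0.2475).
Drum 2:
Rachford–Rice: g(ψ₂) = Σ zᵢ(Kᵢ−1)/(1+ψ₂(Kᵢ−1)) = 0.
Check two-phase: ΣzᵢKᵢ = 1.469 > 1 and Σzᵢ/Kᵢ = 1.429 > 1, so g(0) = 0.469 > 0 and g(1) = -0.429 < 0.
Newton iteration, ψ₂⁰ = 0.5:
  ψ₂ = 0.500: g = 0.0800, g' = -0.697 → ψ₂ = 0.615
  ψ₂ = 0.615: g = -0.0026, g' = -0.750 → ψ₂ = 0.611
Converged at ψ₂ = 0.611.
  1: x = 0.339, y = 0.751
  2: x = 0.219, y = 0.125
  3: x = 0.441, y = 0.124

y_2 (drum 2) = 0.125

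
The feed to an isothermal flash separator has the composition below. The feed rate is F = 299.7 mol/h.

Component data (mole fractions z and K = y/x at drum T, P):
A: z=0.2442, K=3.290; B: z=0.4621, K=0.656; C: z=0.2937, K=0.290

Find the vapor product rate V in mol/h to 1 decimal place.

V = 49.8 mol/h

Material balance + equilibrium reduce to Σ zᵢ(Kᵢ−1)/(1+V/F(Kᵢ−1)) = 0.
Check two-phase: ΣzᵢKᵢ = 1.1917 > 1 and Σzᵢ/Kᵢ = 1.7914 > 1, so g(0) = 0.1917 > 0 and g(1) = -0.7914 < 0.
Iterate (Newton) starting at V/F = 0.5:
  V/F = 0.5000: g = -0.25457, g' = -0.7140 → V/F = 0.1434
  V/F = 0.1434: g = 0.02156, g' = -0.9697 → V/F = 0.1657
  V/F = 0.1657: g = 0.00051, g' = -0.9247 → V/F = 0.1662
Converged at V/F = 0.1662.
Then V = V/F·F = 0.1662·299.7 = 49.8 mol/h and L = F − V = 249.9 mol/h.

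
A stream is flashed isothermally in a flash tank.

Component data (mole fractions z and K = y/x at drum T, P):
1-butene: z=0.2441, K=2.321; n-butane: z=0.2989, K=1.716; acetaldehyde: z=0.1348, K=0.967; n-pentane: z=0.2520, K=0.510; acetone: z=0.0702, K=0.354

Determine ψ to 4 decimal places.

ψ = 0.7807

Rachford–Rice: g(ψ) = Σ zᵢ(Kᵢ−1)/(1+ψ(Kᵢ−1)) = 0.
Feasibility: ΣzᵢKᵢ = 1.3632, Σzᵢ/Kᵢ = 1.1112 — both > 1, two phases present.
Newton–Raphson from ψ = 0.5:
  ψ = 0.5000: g = 0.11673, g' = -0.4078 → ψ = 0.7862
  ψ = 0.7862: g = -0.00249, g' = -0.4465 → ψ = 0.7807
Converged at ψ = 0.7807.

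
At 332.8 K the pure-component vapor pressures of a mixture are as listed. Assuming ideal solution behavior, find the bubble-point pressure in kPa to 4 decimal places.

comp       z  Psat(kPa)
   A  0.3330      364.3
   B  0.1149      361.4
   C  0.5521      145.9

Pbub = 243.3882 kPa

At the bubble point ψ → 0, so ΣzᵢKᵢ = 1 with Kᵢ = Pᵢˢᵃᵗ/P ⇒ P = ΣzᵢPᵢˢᵃᵗ.
P = 0.3330·364.3 + 0.1149·361.4 + 0.5521·145.9 = 243.3882 kPa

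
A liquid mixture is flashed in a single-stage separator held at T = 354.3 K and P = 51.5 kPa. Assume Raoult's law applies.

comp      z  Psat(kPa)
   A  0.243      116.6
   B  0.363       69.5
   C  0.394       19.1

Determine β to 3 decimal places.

β = 0.367

Raoult's law: Kᵢ = Pᵢˢᵃᵗ/P = Pᵢˢᵃᵗ/51.5.
  K_A = 116.6/51.5 = 2.26408, K_B = 69.5/51.5 = 1.34951, K_C = 19.1/51.5 = 0.37087
Material balance + equilibrium reduce to Σ zᵢ(Kᵢ−1)/(1+β(Kᵢ−1)) = 0.
g(0) = ΣzᵢKᵢ − 1 = 0.186 and g(1) = 1 − Σzᵢ/Kᵢ = -0.439, so a root lies in (0, 1).
Newton–Raphson from β = 0.45:
  β = 0.450: g = -0.0403, g' = -0.494 → β = 0.368
  β = 0.368: g = -0.0007, g' = -0.480 → β = 0.367
Converged at β = 0.367.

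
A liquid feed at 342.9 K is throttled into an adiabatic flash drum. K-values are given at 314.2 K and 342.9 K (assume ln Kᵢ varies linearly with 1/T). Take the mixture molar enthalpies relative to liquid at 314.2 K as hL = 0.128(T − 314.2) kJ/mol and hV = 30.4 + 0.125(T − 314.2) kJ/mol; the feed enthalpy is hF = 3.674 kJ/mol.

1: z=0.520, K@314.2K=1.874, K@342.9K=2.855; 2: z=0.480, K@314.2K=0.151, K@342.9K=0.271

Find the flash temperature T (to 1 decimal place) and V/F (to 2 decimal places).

Adiabatic flash: solve Rachford–Rice at each trial T, then check hF = ψ·hV(T) + (1−ψ)·hL(T).
  T = 314.2 K: K = (1.874, 0.151), RR gives ψ = 0.063, H_out = 1.924 kJ/mol
  T = 342.9 K: K = (2.855, 0.271), RR gives ψ = 0.455, H_out = 17.453 kJ/mol
  T = 328.5 K: K = (2.333, 0.205), RR gives ψ = 0.294, H_out = 10.745 kJ/mol
  T = 321.4 K: K = (2.098, 0.177), RR gives ψ = 0.194, H_out = 6.820 kJ/mol
  T = 317.8 K: K = (1.984, 0.163), RR gives ψ = 0.134, H_out = 4.525 kJ/mol
  T = 316.0 K: K = (1.928, 0.157), RR gives ψ = 0.100, H_out = 3.269 kJ/mol
Linear interpolation between T = 316.0 (H_out = 3.269) and T = 317.8 (H_out = 4.525) on hF = 3.674 gives T ≈ 316.6 K, at which ψ = 0.11.

T = 316.6 K, V/F = 0.11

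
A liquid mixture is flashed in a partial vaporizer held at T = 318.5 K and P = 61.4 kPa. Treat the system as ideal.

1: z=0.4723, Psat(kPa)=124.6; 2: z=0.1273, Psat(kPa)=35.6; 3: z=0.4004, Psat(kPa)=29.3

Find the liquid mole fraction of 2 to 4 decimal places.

x_2 = 0.1557

Raoult's law: Kᵢ = Pᵢˢᵃᵗ/P = Pᵢˢᵃᵗ/61.4.
  K_1 = 124.6/61.4 = 2.029316, K_2 = 35.6/61.4 = 0.579805, K_3 = 29.3/61.4 = 0.477199
Rachford–Rice: g(β) = Σ zᵢ(Kᵢ−1)/(1+β(Kᵢ−1)) = 0.
g(0) = ΣzᵢKᵢ − 1 = 0.2233 and g(1) = 1 − Σzᵢ/Kᵢ = -0.2914, so a root lies in (0, 1).
Newton iteration, β⁰ = 0.5:
  β = 0.5000: g = -0.03017, g' = -0.4547 → β = 0.4337
Converged at β = 0.4337.
Compositions from xᵢ = zᵢ/(1+β(Kᵢ−1)), yᵢ = Kᵢxᵢ:
  1: x = 0.3265, y = 0.6627
  2: x = 0.1557, y = 0.0903
  3: x = 0.5178, y = 0.2471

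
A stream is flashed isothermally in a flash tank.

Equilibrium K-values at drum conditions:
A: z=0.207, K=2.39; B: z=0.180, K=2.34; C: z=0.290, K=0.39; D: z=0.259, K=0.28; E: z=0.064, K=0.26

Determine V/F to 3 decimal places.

V/F = 0.129

Material balance + equilibrium reduce to Σ zᵢ(Kᵢ−1)/(1+V/F(Kᵢ−1)) = 0.
Feasibility: ΣzᵢKᵢ = 1.118, Σzᵢ/Kᵢ = 2.078 — both > 1, two phases present.
Newton–Raphson from V/F = 0.46:
  V/F = 0.460: g = -0.2718, g' = -0.862 → V/F = 0.145
  V/F = 0.145: g = -0.0136, g' = -0.845 → V/F = 0.129
Converged at V/F = 0.129.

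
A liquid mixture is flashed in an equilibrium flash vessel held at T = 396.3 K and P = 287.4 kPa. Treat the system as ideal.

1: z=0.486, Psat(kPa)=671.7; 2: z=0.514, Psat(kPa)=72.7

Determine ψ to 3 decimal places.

ψ = 0.266

Raoult's law: Kᵢ = Pᵢˢᵃᵗ/P = Pᵢˢᵃᵗ/287.4.
  K_1 = 671.7/287.4 = 2.33716, K_2 = 72.7/287.4 = 0.25296
Binary case is linear: z₁(K₁−1)(1+ψ(K₂−1)) + z₂(K₂−1)(1+ψ(K₁−1)) = 0
⇒ ψ = [z₁(K₁−1)+z₂(K₂−1)] / [−(K₁−1)(K₂−1)] = 0.2659/0.9989 = 0.266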